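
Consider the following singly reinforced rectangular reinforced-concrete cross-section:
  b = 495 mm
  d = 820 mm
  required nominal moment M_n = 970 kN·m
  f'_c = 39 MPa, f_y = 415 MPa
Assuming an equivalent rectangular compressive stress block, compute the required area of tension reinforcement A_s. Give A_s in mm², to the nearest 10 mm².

With M_n = 0.85 f'_c a b (d − a/2), solve the quadratic for a:
a = d − √(d² − 2M_n/(0.85 f'_c b)) = 820 − √(820² − 2 × 970×10⁶/(0.85 × 39 × 495)) = 75.57 mm.
A_s = 0.85 f'_c a b / f_y = 0.85 × 39 × 75.57 × 495 / 415 = 2988.1 mm².

A_s ≈ 2990 mm²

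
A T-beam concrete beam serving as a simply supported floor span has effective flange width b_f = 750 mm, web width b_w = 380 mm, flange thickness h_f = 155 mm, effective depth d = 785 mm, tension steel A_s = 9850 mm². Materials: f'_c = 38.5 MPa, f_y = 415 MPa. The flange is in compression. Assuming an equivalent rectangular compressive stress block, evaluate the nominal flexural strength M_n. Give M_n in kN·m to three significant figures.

Tension: T = A_s f_y = 9850 × 415 = 4087750 N.
Try a within the flange: a = T/(0.85 f'_c b_f) = 4087750/(0.85 × 38.5 × 750) = 166.55 mm.
a = 166.55 > h_f = 155 mm: the block extends into the web. Split into flange-overhang and web parts.
C_f = 0.85 f'_c (b_f − b_w) h_f = 0.85 × 38.5 × (750 − 380) × 155 = 1876779 N.
Remaining web compression depth: a_w = (T − C_f)/(0.85 f'_c b_w) = (4087750 − 1876779)/(0.85 × 38.5 × 380) = 177.80 mm.
M_n = C_f(d − h_f/2) + (T − C_f)(d − a_w/2) = 1876779 × (785 − 77.5) + 2210971 × (785 − 88.9) = 1327.82 + 1539.06 = 2866.88 × 10⁶ N·mm.
M_n = 2866.88 kN·m.

M_n ≈ 2870 kN·m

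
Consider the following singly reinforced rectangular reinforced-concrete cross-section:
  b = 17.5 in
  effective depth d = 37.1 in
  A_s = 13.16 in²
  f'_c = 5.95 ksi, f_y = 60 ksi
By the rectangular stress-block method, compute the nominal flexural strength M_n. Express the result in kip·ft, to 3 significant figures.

M_n ≈ 2150 kip·ft

T = A_s f_y = 13.16 × 60 = 789.6 kips.
a = T/(0.85 f'_c b) = 789.6/(0.85 × 5.95 × 17.5) = 8.921 in.
M_n = T(d − a/2) = 789.6 × (37.1 − 4.4605) = 25772.1 kip·in = 25772.1/12 = 2147.68 kip·ft.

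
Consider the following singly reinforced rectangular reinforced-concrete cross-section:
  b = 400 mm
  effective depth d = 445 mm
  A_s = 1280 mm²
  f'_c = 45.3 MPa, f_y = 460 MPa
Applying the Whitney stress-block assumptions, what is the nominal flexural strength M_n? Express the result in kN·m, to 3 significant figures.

T = A_s f_y = 1280 × 460 = 588800 N = 588.8 kN.
From C = T: a = T/(0.85 f'_c b) = 588800/(0.85 × 45.3 × 400) = 38.23 mm.
M_n = T(d − a/2) = 588.8 kN × (445 − 19.115) mm = 250.76 kN·m.

M_n ≈ 251 kN·m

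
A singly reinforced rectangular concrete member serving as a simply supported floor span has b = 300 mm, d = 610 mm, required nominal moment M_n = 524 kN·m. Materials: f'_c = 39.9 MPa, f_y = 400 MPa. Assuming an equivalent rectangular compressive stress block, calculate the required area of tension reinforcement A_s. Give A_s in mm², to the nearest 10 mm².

With M_n = 0.85 f'_c a b (d − a/2), solve the quadratic for a:
a = d − √(d² − 2M_n/(0.85 f'_c b)) = 610 − √(610² − 2 × 524×10⁶/(0.85 × 39.9 × 300)) = 91.25 mm.
A_s = 0.85 f'_c a b / f_y = 0.85 × 39.9 × 91.25 × 300 / 400 = 2321.1 mm².

A_s ≈ 2320 mm²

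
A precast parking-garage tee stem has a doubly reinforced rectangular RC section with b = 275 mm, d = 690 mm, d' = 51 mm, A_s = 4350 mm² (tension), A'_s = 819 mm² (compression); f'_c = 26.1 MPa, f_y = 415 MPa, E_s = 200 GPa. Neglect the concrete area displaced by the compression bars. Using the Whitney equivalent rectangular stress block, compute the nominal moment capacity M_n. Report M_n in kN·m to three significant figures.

Assume both tension and compression steel yield.
Net tension couple steel: A_s − A'_s = 3531 mm².
a = (A_s − A'_s) f_y / (0.85 f'_c b) = 1465365/(0.85 × 26.1 × 275) = 240.19 mm.
c = a/β₁ = 240.19/0.85 = 282.58 mm; ε'_s = 0.003(c − d')/c = 0.0025 ≥ f_y/E_s = 0.0021, so compression steel does yield.
M_n = (A_s − A'_s) f_y (d − a/2) + A'_s f_y (d − d') = [1465365 × (690 − 120.095) + 339885 × (690 − 51)] × 10⁻⁶ = 835.12 + 217.19 = 1052.31 kN·m.

M_n ≈ 1050 kN·m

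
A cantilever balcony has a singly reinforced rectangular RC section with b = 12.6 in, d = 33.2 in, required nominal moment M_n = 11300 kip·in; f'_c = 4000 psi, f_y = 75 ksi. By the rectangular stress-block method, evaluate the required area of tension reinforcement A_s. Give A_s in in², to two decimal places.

From M_n = 0.85 f'_c a b (d − a/2):
a = d − √(d² − 2M_n/(0.85 f'_c b)) = 33.2 − √(33.2² − 2 × 11300/(0.85 × 4 × 12.6)) = 9.227 in.
A_s = 0.85 f'_c a b / f_y = 0.85 × 4 × 9.227 × 12.6 / 75 = 5.270 in².

A_s ≈ 5.27 in²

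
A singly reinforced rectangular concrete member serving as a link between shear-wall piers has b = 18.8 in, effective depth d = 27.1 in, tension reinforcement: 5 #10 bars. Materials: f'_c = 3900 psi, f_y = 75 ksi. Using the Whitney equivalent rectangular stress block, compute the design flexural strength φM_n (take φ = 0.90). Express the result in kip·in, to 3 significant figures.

A_s = 5 × 1.27 = 6.35 in².
T = A_s f_y = 6.35 × 75 = 476.25 kips.
a = T/(0.85 f'_c b) = 476.25/(0.85 × 3.9 × 18.8) = 7.642 in.
M_n = T(d − a/2) = 476.25 × (27.1 − 3.821) = 11086.6 kip·in.
φM_n = 0.90 × 11086.6 = 9977.9 kip·in.

φM_n ≈ 9980 kip·in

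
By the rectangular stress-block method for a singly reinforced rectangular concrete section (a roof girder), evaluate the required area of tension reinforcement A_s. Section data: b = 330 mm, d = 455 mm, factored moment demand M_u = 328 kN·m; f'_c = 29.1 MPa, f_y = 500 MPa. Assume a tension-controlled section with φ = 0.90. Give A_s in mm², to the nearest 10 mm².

M_n = M_u/φ = 328/0.90 = 364.444 kN·m.
With M_n = 0.85 f'_c a b (d − a/2), solve the quadratic for a:
a = d − √(d² − 2M_n/(0.85 f'_c b)) = 455 − √(455² − 2 × 364.444×10⁶/(0.85 × 29.1 × 330)) = 111.88 mm.
A_s = 0.85 f'_c a b / f_y = 0.85 × 29.1 × 111.88 × 330 / 500 = 1826.5 mm².

A_s ≈ 1830 mm²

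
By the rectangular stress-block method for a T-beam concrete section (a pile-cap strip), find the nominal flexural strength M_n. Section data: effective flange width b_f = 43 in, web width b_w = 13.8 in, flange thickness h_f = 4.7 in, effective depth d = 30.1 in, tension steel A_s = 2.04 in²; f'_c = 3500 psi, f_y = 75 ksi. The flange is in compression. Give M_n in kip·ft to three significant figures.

Tension: T = A_s f_y = 2.04 × 75 = 153 kips.
Try a within the flange: a = T/(0.85 f'_c b_f) = 153/(0.85 × 3.5 × 43) = 1.196 in.
Since a = 1.196 ≤ h_f = 4.7 in, the stress block lies entirely in the flange; analyse as a rectangular beam of width b_f.
M_n = T(d − a/2) = 153 × (30.1 − 0.598) = 4513.8 kip·in.
M_n = 4513.8/12 = 376.15 kip·ft.

M_n ≈ 376 kip·ft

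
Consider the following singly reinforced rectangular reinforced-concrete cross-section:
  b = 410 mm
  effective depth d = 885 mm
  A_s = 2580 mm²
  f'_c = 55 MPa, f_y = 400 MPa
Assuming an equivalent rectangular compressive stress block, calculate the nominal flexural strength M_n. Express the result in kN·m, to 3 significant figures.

T = A_s f_y = 2580 × 400 = 1032000 N = 1032 kN.
From C = T: a = T/(0.85 f'_c b) = 1032000/(0.85 × 55 × 410) = 53.84 mm.
M_n = T(d − a/2) = 1032 kN × (885 − 26.92) mm = 885.54 kN·m.

M_n ≈ 886 kN·m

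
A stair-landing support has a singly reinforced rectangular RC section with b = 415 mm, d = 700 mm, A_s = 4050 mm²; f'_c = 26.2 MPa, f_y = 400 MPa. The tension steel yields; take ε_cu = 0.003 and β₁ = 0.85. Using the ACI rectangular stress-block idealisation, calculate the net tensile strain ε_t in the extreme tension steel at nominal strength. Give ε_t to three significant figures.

a = A_s f_y/(0.85 f'_c b) = 175.29 mm.
β₁ = 0.85, so c = a/β₁ = 175.29/0.85 = 206.22 mm.
From the linear strain diagram with ε_cu = 0.003: ε_t = 0.003 (d − c)/c = 0.003 × (700 − 206.22)/206.22 = 0.00718.
Since ε_t ≥ 0.005, the section is tension-controlled.

ε_t ≈ 0.00718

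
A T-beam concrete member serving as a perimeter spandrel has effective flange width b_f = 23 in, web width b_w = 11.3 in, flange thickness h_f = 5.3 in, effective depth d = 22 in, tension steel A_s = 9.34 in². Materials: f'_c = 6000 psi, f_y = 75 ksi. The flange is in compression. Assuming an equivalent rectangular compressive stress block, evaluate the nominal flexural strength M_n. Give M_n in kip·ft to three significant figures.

M_n ≈ 1110 kip·ft

Tension: T = A_s f_y = 9.34 × 75 = 700.5 kips.
Try a within the flange: a = T/(0.85 f'_c b_f) = 700.5/(0.85 × 6 × 23) = 5.972 in.
a = 5.972 > h_f = 5.3 in: the block extends into the web. Split into flange-overhang and web parts.
C_f = 0.85 f'_c (b_f − b_w) h_f = 0.85 × 6 × (23 − 11.3) × 5.3 = 316.3 kips.
Remaining web compression depth: a_w = (T − C_f)/(0.85 f'_c b_w) = (700.5 − 316.3)/(0.85 × 6 × 11.3) = 6.667 in.
M_n = C_f(d − h_f/2) + (T − C_f)(d − a_w/2) = 316.3 × (22 − 2.65) + 384.2 × (22 − 3.3335) = 6120.4 + 7171.7 = 13292.1 kip·in.
M_n = 13292.1/12 = 1107.68 kip·ft.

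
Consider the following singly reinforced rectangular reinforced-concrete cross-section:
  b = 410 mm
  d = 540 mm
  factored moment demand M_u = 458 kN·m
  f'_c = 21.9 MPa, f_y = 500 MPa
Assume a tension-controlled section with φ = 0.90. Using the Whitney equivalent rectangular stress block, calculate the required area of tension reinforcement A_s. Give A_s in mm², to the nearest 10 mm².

A_s ≈ 2170 mm²

M_n = M_u/φ = 458/0.90 = 508.889 kN·m.
With M_n = 0.85 f'_c a b (d − a/2), solve the quadratic for a:
a = d − √(d² − 2M_n/(0.85 f'_c b)) = 540 − √(540² − 2 × 508.889×10⁶/(0.85 × 21.9 × 410)) = 142.20 mm.
A_s = 0.85 f'_c a b / f_y = 0.85 × 21.9 × 142.20 × 410 / 500 = 2170.6 mm².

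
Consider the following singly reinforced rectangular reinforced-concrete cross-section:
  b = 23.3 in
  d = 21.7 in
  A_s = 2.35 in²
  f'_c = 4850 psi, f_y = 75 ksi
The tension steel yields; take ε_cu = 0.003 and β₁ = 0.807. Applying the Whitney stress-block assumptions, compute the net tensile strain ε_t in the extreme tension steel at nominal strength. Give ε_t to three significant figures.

a = A_s f_y/(0.85 f'_c b) = 1.835 in.
β₁ = 0.807, so c = a/β₁ = 1.835/0.807 = 2.274 in.
From the linear strain diagram with ε_cu = 0.003: ε_t = 0.003 (d − c)/c = 0.003 × (21.7 − 2.274)/2.274 = 0.0256.
Since ε_t ≥ 0.005, the section is tension-controlled.

ε_t ≈ 0.0256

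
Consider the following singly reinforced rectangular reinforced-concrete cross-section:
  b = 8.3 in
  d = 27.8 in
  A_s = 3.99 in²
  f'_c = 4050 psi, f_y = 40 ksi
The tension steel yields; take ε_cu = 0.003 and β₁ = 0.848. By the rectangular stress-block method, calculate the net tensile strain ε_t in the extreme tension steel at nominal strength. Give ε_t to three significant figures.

ε_t ≈ 0.00966

a = A_s f_y/(0.85 f'_c b) = 5.586 in.
β₁ = 0.848, so c = a/β₁ = 5.586/0.848 = 6.587 in.
From the linear strain diagram with ε_cu = 0.003: ε_t = 0.003 (d − c)/c = 0.003 × (27.8 − 6.587)/6.587 = 0.00966.
Since ε_t ≥ 0.005, the section is tension-controlled.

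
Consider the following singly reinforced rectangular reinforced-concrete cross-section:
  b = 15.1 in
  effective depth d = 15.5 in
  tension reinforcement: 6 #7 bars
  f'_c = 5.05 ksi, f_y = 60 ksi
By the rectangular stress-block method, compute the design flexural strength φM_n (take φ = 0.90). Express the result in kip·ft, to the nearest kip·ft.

A_s = 6 × 0.6 = 3.6 in².
T = A_s f_y = 3.6 × 60 = 216 kips.
a = T/(0.85 f'_c b) = 216/(0.85 × 5.05 × 15.1) = 3.332 in.
M_n = T(d − a/2) = 216 × (15.5 − 1.666) = 2988.1 kip·in = 2988.1/12 = 249.01 kip·ft.
φM_n = 0.90 × 249.01 = 224.11 kip·ft.

φM_n ≈ 224 kip·ft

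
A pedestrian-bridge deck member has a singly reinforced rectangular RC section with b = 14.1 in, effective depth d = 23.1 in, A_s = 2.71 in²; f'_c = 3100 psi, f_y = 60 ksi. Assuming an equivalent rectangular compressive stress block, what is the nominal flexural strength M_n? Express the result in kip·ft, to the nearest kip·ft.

T = A_s f_y = 2.71 × 60 = 162.6 kips.
a = T/(0.85 f'_c b) = 162.6/(0.85 × 3.1 × 14.1) = 4.376 in.
M_n = T(d − a/2) = 162.6 × (23.1 − 2.188) = 3400.3 kip·in = 3400.3/12 = 283.36 kip·ft.

M_n ≈ 283 kip·ft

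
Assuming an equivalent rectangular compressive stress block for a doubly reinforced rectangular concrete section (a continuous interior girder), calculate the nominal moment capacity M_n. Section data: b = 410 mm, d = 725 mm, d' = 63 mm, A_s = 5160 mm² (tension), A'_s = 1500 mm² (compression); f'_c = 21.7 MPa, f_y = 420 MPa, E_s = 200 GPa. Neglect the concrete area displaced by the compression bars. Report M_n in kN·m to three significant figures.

Assume both tension and compression steel yield.
Net tension couple steel: A_s − A'_s = 3660 mm².
a = (A_s − A'_s) f_y / (0.85 f'_c b) = 1537200/(0.85 × 21.7 × 410) = 203.27 mm.
c = a/β₁ = 203.27/0.85 = 239.14 mm; ε'_s = 0.003(c − d')/c = 0.0022 ≥ f_y/E_s = 0.0021, so compression steel does yield.
M_n = (A_s − A'_s) f_y (d − a/2) + A'_s f_y (d − d') = [1537200 × (725 − 101.635) + 630000 × (725 − 63)] × 10⁻⁶ = 958.24 + 417.06 = 1375.30 kN·m.

M_n ≈ 1380 kN·m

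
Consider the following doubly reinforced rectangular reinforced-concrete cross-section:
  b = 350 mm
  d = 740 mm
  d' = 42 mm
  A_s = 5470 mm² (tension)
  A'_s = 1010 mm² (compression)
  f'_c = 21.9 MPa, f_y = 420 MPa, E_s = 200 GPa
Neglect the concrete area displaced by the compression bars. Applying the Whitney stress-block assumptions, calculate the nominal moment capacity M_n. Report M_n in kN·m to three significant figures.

M_n ≈ 1410 kN·m

Assume both tension and compression steel yield.
Net tension couple steel: A_s − A'_s = 4460 mm².
a = (A_s − A'_s) f_y / (0.85 f'_c b) = 1873200/(0.85 × 21.9 × 350) = 287.51 mm.
c = a/β₁ = 287.51/0.85 = 338.25 mm; ε'_s = 0.003(c − d')/c = 0.0026 ≥ f_y/E_s = 0.0021, so compression steel does yield.
M_n = (A_s − A'_s) f_y (d − a/2) + A'_s f_y (d − d') = [1873200 × (740 − 143.755) + 424200 × (740 − 42)] × 10⁻⁶ = 1116.89 + 296.09 = 1412.98 kN·m.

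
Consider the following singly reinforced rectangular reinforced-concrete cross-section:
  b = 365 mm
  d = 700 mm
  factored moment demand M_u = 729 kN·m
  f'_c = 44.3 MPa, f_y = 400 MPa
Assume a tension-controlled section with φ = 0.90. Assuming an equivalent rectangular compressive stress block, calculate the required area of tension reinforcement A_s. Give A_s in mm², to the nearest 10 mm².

M_n = M_u/φ = 729/0.90 = 810 kN·m.
With M_n = 0.85 f'_c a b (d − a/2), solve the quadratic for a:
a = d − √(d² − 2M_n/(0.85 f'_c b)) = 700 − √(700² − 2 × 810×10⁶/(0.85 × 44.3 × 365)) = 89.97 mm.
A_s = 0.85 f'_c a b / f_y = 0.85 × 44.3 × 89.97 × 365 / 400 = 3091.4 mm².

A_s ≈ 3090 mm²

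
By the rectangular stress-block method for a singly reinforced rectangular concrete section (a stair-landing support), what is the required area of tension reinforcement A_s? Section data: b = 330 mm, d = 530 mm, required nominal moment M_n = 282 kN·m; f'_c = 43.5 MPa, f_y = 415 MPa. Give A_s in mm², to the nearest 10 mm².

With M_n = 0.85 f'_c a b (d − a/2), solve the quadratic for a:
a = d − √(d² − 2M_n/(0.85 f'_c b)) = 530 − √(530² − 2 × 282×10⁶/(0.85 × 43.5 × 330)) = 45.57 mm.
A_s = 0.85 f'_c a b / f_y = 0.85 × 43.5 × 45.57 × 330 / 415 = 1339.8 mm².

A_s ≈ 1340 mm²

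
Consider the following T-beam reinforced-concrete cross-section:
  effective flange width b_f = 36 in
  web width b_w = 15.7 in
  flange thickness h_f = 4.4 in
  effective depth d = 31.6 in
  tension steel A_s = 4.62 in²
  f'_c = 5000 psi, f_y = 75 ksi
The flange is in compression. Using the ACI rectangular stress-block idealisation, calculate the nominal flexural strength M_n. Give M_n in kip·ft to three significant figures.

M_n ≈ 880 kip·ft

Tension: T = A_s f_y = 4.62 × 75 = 346.5 kips.
Try a within the flange: a = T/(0.85 f'_c b_f) = 346.5/(0.85 × 5 × 36) = 2.265 in.
Since a = 2.265 ≤ h_f = 4.4 in, the stress block lies entirely in the flange; analyse as a rectangular beam of width b_f.
M_n = T(d − a/2) = 346.5 × (31.6 − 1.1325) = 10557.0 kip·in.
M_n = 10557.0/12 = 879.75 kip·ft.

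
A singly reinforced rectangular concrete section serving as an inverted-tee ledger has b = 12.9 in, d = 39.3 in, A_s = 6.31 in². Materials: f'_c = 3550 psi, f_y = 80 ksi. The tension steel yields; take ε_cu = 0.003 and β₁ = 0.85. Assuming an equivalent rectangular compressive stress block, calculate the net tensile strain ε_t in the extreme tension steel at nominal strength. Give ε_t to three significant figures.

a = A_s f_y/(0.85 f'_c b) = 12.968 in.
β₁ = 0.85, so c = a/β₁ = 12.968/0.85 = 15.256 in.
From the linear strain diagram with ε_cu = 0.003: ε_t = 0.003 (d − c)/c = 0.003 × (39.3 − 15.256)/15.256 = 0.00473.
ε_t is between 0.004 and 0.005 — transition zone.

ε_t ≈ 0.00473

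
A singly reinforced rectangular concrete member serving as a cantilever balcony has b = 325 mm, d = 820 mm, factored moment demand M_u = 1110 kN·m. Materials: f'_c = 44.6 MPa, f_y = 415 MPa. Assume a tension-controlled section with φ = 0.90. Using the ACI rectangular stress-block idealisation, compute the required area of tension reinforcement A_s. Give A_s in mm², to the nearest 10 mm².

A_s ≈ 3940 mm²

M_n = M_u/φ = 1110/0.90 = 1233.33 kN·m.
With M_n = 0.85 f'_c a b (d − a/2), solve the quadratic for a:
a = d − √(d² − 2M_n/(0.85 f'_c b)) = 820 − √(820² − 2 × 1233.33×10⁶/(0.85 × 44.6 × 325)) = 132.83 mm.
A_s = 0.85 f'_c a b / f_y = 0.85 × 44.6 × 132.83 × 325 / 415 = 3943.5 mm².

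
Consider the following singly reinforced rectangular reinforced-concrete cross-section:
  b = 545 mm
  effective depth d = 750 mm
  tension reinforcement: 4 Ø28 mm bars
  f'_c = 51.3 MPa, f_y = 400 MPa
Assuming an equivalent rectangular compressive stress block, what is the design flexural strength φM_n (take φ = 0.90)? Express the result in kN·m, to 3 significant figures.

φM_n ≈ 647 kN·m

A_s = 4 × 616 = 2464 mm².
T = A_s f_y = 2464 × 400 = 985600 N = 985.6 kN.
From C = T: a = T/(0.85 f'_c b) = 985600/(0.85 × 51.3 × 545) = 41.47 mm.
M_n = T(d − a/2) = 985.6 kN × (750 − 20.735) mm = 718.76 kN·m.
φM_n = 0.90 × 718.76 = 646.88 kN·m.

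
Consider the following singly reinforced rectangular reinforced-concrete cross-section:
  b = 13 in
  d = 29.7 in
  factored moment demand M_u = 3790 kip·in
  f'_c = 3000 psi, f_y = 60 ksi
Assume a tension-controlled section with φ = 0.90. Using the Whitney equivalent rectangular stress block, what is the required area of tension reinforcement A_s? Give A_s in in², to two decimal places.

A_s ≈ 2.56 in²

M_n = M_u/φ = 3790/0.90 = 4211.11 kip·in.
From M_n = 0.85 f'_c a b (d − a/2):
a = d − √(d² − 2M_n/(0.85 f'_c b)) = 29.7 − √(29.7² − 2 × 4211.11/(0.85 × 3 × 13)) = 4.640 in.
A_s = 0.85 f'_c a b / f_y = 0.85 × 3 × 4.640 × 13 / 60 = 2.564 in².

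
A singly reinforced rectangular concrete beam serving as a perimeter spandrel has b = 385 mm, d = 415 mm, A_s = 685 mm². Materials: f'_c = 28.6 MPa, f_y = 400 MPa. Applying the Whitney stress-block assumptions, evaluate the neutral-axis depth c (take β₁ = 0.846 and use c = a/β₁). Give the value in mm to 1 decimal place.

c ≈ 34.6 mm

T = A_s f_y = 685 × 400 = 274000 N = 274 kN.
Setting C = 0.85 f'_c a b equal to T: a = 274000/(0.85 × 28.6 × 385) = 29.276 mm.
With β₁ = 0.846, c = a/β₁ = 29.276/0.846 = 34.6 mm.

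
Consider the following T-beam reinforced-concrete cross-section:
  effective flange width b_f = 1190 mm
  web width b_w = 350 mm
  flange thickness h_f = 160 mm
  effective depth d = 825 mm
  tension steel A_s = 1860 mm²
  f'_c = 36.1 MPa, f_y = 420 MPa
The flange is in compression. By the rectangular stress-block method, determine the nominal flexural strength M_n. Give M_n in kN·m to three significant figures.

Tension: T = A_s f_y = 1860 × 420 = 781200 N.
Try a within the flange: a = T/(0.85 f'_c b_f) = 781200/(0.85 × 36.1 × 1190) = 21.39 mm.
Since a = 21.39 ≤ h_f = 160 mm, the stress block lies entirely in the flange; analyse as a rectangular beam of width b_f.
M_n = T(d − a/2) = 781200 × (825 − 10.695) = 636.14 × 10⁶ N·mm.
M_n = 636.14 kN·m.

M_n ≈ 636 kN·m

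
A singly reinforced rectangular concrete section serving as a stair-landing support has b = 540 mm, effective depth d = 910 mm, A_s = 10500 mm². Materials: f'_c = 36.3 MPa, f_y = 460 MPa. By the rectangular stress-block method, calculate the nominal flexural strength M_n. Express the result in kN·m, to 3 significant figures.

T = A_s f_y = 10500 × 460 = 4830000 N = 4830 kN.
From C = T: a = T/(0.85 f'_c b) = 4830000/(0.85 × 36.3 × 540) = 289.89 mm.
M_n = T(d − a/2) = 4830 kN × (910 − 144.945) mm = 3695.22 kN·m.

M_n ≈ 3700 kN·m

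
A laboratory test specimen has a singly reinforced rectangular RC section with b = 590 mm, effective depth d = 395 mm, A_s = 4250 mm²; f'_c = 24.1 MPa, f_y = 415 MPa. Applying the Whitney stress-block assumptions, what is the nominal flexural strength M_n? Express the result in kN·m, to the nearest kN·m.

T = A_s f_y = 4250 × 415 = 1763750 N = 1763.75 kN.
From C = T: a = T/(0.85 f'_c b) = 1763750/(0.85 × 24.1 × 590) = 145.93 mm.
M_n = T(d − a/2) = 1763.75 kN × (395 − 72.965) mm = 567.99 kN·m.

M_n ≈ 568 kN·m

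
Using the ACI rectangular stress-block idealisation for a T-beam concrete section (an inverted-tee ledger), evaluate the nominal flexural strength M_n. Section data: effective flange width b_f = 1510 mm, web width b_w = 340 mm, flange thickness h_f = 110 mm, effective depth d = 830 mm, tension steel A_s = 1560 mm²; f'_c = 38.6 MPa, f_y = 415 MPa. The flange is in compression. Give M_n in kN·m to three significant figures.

Tension: T = A_s f_y = 1560 × 415 = 647400 N.
Try a within the flange: a = T/(0.85 f'_c b_f) = 647400/(0.85 × 38.6 × 1510) = 13.07 mm.
Since a = 13.07 ≤ h_f = 110 mm, the stress block lies entirely in the flange; analyse as a rectangular beam of width b_f.
M_n = T(d − a/2) = 647400 × (830 − 6.535) = 533.11 × 10⁶ N·mm.
M_n = 533.11 kN·m.

M_n ≈ 533 kN·m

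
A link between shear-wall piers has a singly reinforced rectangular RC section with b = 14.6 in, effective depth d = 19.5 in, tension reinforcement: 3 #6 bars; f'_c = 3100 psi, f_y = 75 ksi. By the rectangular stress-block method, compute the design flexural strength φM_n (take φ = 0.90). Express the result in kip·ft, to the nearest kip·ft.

A_s = 3 × 0.44 = 1.32 in².
T = A_s f_y = 1.32 × 75 = 99 kips.
a = T/(0.85 f'_c b) = 99/(0.85 × 3.1 × 14.6) = 2.573 in.
M_n = T(d − a/2) = 99 × (19.5 − 1.2865) = 1803.1 kip·in = 1803.1/12 = 150.26 kip·ft.
φM_n = 0.90 × 150.26 = 135.23 kip·ft.

φM_n ≈ 135 kip·ft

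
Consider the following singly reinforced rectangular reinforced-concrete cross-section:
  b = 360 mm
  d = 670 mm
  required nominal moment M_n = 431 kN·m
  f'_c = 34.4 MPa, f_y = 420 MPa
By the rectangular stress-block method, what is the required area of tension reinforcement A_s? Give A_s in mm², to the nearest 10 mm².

With M_n = 0.85 f'_c a b (d − a/2), solve the quadratic for a:
a = d − √(d² − 2M_n/(0.85 f'_c b)) = 670 − √(670² − 2 × 431×10⁶/(0.85 × 34.4 × 360)) = 64.19 mm.
A_s = 0.85 f'_c a b / f_y = 0.85 × 34.4 × 64.19 × 360 / 420 = 1608.8 mm².

A_s ≈ 1610 mm²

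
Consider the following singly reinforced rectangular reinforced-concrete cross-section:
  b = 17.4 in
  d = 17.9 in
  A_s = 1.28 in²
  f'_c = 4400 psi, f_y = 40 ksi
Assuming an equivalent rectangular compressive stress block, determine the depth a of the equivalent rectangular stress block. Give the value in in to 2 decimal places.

a ≈ 0.79 in

T = A_s f_y = 1.28 × 40 = 51.2 kips.
a = T/(0.85 f'_c b) = 51.2/(0.85 × 4.4 × 17.4) = 0.79 in.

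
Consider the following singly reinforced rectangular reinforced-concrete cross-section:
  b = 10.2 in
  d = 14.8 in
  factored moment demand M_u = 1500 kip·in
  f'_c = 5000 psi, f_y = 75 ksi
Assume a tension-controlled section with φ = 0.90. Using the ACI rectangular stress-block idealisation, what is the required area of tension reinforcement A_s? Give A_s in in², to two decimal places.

A_s ≈ 1.66 in²

M_n = M_u/φ = 1500/0.90 = 1666.67 kip·in.
From M_n = 0.85 f'_c a b (d − a/2):
a = d − √(d² − 2M_n/(0.85 f'_c b)) = 14.8 − √(14.8² − 2 × 1666.67/(0.85 × 5 × 10.2)) = 2.877 in.
A_s = 0.85 f'_c a b / f_y = 0.85 × 5 × 2.877 × 10.2 / 75 = 1.663 in².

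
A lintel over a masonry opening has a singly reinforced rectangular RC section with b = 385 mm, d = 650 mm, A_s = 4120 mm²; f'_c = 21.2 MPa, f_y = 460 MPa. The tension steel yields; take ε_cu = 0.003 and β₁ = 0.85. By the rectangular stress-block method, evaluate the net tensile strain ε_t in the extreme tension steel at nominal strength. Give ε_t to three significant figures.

a = A_s f_y/(0.85 f'_c b) = 273.17 mm.
β₁ = 0.85, so c = a/β₁ = 273.17/0.85 = 321.38 mm.
From the linear strain diagram with ε_cu = 0.003: ε_t = 0.003 (d − c)/c = 0.003 × (650 − 321.38)/321.38 = 0.00307.
ε_t < 0.004 — the section is over-reinforced for flexure under ACI limits.

ε_t ≈ 0.00307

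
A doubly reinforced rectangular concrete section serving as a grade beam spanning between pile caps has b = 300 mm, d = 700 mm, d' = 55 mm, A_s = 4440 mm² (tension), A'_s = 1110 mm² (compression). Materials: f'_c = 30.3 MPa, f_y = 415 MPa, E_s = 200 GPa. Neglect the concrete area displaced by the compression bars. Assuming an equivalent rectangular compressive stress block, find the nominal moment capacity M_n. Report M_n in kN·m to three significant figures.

M_n ≈ 1140 kN·m

Assume both tension and compression steel yield.
Net tension couple steel: A_s − A'_s = 3330 mm².
a = (A_s − A'_s) f_y / (0.85 f'_c b) = 1381950/(0.85 × 30.3 × 300) = 178.86 mm.
c = a/β₁ = 178.86/0.834 = 214.46 mm; ε'_s = 0.003(c − d')/c = 0.0022 ≥ f_y/E_s = 0.0021, so compression steel does yield.
M_n = (A_s − A'_s) f_y (d − a/2) + A'_s f_y (d − d') = [1381950 × (700 − 89.43) + 460650 × (700 − 55)] × 10⁻⁶ = 843.78 + 297.12 = 1140.90 kN·m.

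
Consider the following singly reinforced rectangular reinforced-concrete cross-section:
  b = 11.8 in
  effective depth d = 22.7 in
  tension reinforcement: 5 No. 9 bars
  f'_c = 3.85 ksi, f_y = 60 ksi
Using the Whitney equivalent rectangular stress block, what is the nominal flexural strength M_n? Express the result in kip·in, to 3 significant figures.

M_n ≈ 5640 kip·in

A_s = 5 × 1 = 5 in².
T = A_s f_y = 5 × 60 = 300 kips.
a = T/(0.85 f'_c b) = 300/(0.85 × 3.85 × 11.8) = 7.769 in.
M_n = T(d − a/2) = 300 × (22.7 − 3.8845) = 5644.7 kip·in.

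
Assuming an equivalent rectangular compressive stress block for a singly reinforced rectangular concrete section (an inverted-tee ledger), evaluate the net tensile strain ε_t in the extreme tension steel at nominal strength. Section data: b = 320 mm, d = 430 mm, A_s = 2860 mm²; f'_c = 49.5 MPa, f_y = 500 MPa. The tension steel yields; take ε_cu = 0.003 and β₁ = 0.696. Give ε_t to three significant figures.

a = A_s f_y/(0.85 f'_c b) = 106.21 mm.
β₁ = 0.696, so c = a/β₁ = 106.21/0.696 = 152.60 mm.
From the linear strain diagram with ε_cu = 0.003: ε_t = 0.003 (d − c)/c = 0.003 × (430 − 152.60)/152.60 = 0.00545.
Since ε_t ≥ 0.005, the section is tension-controlled.

ε_t ≈ 0.00545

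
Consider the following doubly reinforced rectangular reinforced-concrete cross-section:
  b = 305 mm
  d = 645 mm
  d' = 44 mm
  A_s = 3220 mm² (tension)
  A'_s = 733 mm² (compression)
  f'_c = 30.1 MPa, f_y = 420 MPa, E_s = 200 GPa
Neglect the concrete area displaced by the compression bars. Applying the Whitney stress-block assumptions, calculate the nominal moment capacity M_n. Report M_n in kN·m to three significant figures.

M_n ≈ 789 kN·m

Assume both tension and compression steel yield.
Net tension couple steel: A_s − A'_s = 2487 mm².
a = (A_s − A'_s) f_y / (0.85 f'_c b) = 1044540/(0.85 × 30.1 × 305) = 133.86 mm.
c = a/β₁ = 133.86/0.835 = 160.31 mm; ε'_s = 0.003(c − d')/c = 0.0022 ≥ f_y/E_s = 0.0021, so compression steel does yield.
M_n = (A_s − A'_s) f_y (d − a/2) + A'_s f_y (d − d') = [1044540 × (645 − 66.93) + 307860 × (645 − 44)] × 10⁻⁶ = 603.82 + 185.02 = 788.84 kN·m.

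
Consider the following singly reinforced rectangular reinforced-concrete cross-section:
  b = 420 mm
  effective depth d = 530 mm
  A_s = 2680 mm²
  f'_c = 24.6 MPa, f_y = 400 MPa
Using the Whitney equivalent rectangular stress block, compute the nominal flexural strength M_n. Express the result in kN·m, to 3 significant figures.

T = A_s f_y = 2680 × 400 = 1072000 N = 1072 kN.
From C = T: a = T/(0.85 f'_c b) = 1072000/(0.85 × 24.6 × 420) = 122.07 mm.
M_n = T(d − a/2) = 1072 kN × (530 − 61.035) mm = 502.73 kN·m.

M_n ≈ 503 kN·m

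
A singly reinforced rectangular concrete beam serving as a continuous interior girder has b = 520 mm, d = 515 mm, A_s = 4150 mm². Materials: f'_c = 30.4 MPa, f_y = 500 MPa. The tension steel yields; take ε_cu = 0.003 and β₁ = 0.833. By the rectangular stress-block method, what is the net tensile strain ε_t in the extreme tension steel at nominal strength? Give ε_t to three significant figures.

a = A_s f_y/(0.85 f'_c b) = 154.43 mm.
β₁ = 0.833, so c = a/β₁ = 154.43/0.833 = 185.39 mm.
From the linear strain diagram with ε_cu = 0.003: ε_t = 0.003 (d − c)/c = 0.003 × (515 − 185.39)/185.39 = 0.00533.
Since ε_t ≥ 0.005, the section is tension-controlled.

ε_t ≈ 0.00533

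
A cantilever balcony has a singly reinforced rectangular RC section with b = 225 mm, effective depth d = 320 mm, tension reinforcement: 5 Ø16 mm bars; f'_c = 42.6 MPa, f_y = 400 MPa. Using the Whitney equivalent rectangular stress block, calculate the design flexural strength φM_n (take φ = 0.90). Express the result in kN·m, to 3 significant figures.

φM_n ≈ 107 kN·m

A_s = 5 × 201 = 1005 mm².
T = A_s f_y = 1005 × 400 = 402000 N = 402 kN.
From C = T: a = T/(0.85 f'_c b) = 402000/(0.85 × 42.6 × 225) = 49.34 mm.
M_n = T(d − a/2) = 402 kN × (320 − 24.67) mm = 118.72 kN·m.
φM_n = 0.90 × 118.72 = 106.85 kN·m.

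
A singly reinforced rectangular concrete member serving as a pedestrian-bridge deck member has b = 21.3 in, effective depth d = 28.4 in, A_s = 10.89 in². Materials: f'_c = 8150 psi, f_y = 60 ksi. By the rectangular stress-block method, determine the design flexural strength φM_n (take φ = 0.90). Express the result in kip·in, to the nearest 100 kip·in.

φM_n ≈ 15400 kip·in

T = A_s f_y = 10.89 × 60 = 653.4 kips.
a = T/(0.85 f'_c b) = 653.4/(0.85 × 8.15 × 21.3) = 4.428 in.
M_n = T(d − a/2) = 653.4 × (28.4 − 2.214) = 17109.9 kip·in.
φM_n = 0.90 × 17109.9 = 15398.9 kip·in.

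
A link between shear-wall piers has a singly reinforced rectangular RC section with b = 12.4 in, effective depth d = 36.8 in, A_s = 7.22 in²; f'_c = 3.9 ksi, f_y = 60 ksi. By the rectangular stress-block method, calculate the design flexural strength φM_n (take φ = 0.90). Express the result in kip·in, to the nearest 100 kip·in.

φM_n ≈ 12300 kip·in

T = A_s f_y = 7.22 × 60 = 433.2 kips.
a = T/(0.85 f'_c b) = 433.2/(0.85 × 3.9 × 12.4) = 10.539 in.
M_n = T(d − a/2) = 433.2 × (36.8 − 5.2695) = 13659.0 kip·in.
φM_n = 0.90 × 13659.0 = 12293.1 kip·in.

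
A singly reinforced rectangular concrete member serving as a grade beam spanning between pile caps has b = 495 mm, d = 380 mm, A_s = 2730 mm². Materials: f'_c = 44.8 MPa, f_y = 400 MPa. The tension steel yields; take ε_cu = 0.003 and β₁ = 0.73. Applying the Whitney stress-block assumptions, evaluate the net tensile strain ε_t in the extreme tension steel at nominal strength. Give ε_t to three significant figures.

ε_t ≈ 0.0114

a = A_s f_y/(0.85 f'_c b) = 57.93 mm.
β₁ = 0.73, so c = a/β₁ = 57.93/0.73 = 79.36 mm.
From the linear strain diagram with ε_cu = 0.003: ε_t = 0.003 (d − c)/c = 0.003 × (380 − 79.36)/79.36 = 0.0114.
Since ε_t ≥ 0.005, the section is tension-controlled.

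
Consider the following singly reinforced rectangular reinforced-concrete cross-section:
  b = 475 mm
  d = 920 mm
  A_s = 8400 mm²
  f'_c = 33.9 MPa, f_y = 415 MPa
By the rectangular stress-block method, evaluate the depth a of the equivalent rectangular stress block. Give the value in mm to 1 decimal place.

T = A_s f_y = 8400 × 415 = 3486000 N = 3486 kN.
Setting C = 0.85 f'_c a b equal to T: a = 3486000/(0.85 × 33.9 × 475) = 254.7 mm.

a ≈ 254.7 mm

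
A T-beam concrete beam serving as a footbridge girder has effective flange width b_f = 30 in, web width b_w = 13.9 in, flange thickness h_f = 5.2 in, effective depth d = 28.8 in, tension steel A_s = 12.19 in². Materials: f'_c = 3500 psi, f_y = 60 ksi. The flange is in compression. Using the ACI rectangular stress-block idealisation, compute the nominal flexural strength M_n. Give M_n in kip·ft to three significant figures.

Tension: T = A_s f_y = 12.19 × 60 = 731.4 kips.
Try a within the flange: a = T/(0.85 f'_c b_f) = 731.4/(0.85 × 3.5 × 30) = 8.195 in.
a = 8.195 > h_f = 5.2 in: the block extends into the web. Split into flange-overhang and web parts.
C_f = 0.85 f'_c (b_f − b_w) h_f = 0.85 × 3.5 × (30 − 13.9) × 5.2 = 249.1 kips.
Remaining web compression depth: a_w = (T − C_f)/(0.85 f'_c b_w) = (731.4 − 249.1)/(0.85 × 3.5 × 13.9) = 11.663 in.
M_n = C_f(d − h_f/2) + (T − C_f)(d − a_w/2) = 249.1 × (28.8 − 2.6) + 482.3 × (28.8 − 5.8315) = 6526.4 + 11077.7 = 17604.1 kip·in.
M_n = 17604.1/12 = 1467.01 kip·ft.

M_n ≈ 1470 kip·ft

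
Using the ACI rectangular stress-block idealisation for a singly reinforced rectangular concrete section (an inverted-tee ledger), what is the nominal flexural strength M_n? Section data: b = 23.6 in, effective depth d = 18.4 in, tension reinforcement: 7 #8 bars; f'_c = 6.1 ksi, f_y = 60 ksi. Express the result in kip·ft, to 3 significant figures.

M_n ≈ 471 kip·ft

A_s = 7 × 0.79 = 5.53 in².
T = A_s f_y = 5.53 × 60 = 331.8 kips.
a = T/(0.85 f'_c b) = 331.8/(0.85 × 6.1 × 23.6) = 2.712 in.
M_n = T(d − a/2) = 331.8 × (18.4 − 1.356) = 5655.2 kip·in = 5655.2/12 = 471.27 kip·ft.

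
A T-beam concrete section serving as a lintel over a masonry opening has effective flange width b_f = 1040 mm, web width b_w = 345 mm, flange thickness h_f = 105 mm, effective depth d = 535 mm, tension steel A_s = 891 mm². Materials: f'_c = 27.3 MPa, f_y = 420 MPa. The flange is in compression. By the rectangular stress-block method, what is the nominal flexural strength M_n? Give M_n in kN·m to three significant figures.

M_n ≈ 197 kN·m

Tension: T = A_s f_y = 891 × 420 = 374220 N.
Try a within the flange: a = T/(0.85 f'_c b_f) = 374220/(0.85 × 27.3 × 1040) = 15.51 mm.
Since a = 15.51 ≤ h_f = 105 mm, the stress block lies entirely in the flange; analyse as a rectangular beam of width b_f.
M_n = T(d − a/2) = 374220 × (535 − 7.755) = 197.31 × 10⁶ N·mm.
M_n = 197.31 kN·m.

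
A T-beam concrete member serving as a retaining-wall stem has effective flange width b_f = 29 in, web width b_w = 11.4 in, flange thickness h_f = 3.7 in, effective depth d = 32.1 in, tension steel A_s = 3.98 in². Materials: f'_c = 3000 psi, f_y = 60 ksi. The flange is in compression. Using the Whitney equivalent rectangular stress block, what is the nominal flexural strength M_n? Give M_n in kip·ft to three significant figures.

Tension: T = A_s f_y = 3.98 × 60 = 238.8 kips.
Try a within the flange: a = T/(0.85 f'_c b_f) = 238.8/(0.85 × 3 × 29) = 3.229 in.
Since a = 3.229 ≤ h_f = 3.7 in, the stress block lies entirely in the flange; analyse as a rectangular beam of width b_f.
M_n = T(d − a/2) = 238.8 × (32.1 − 1.6145) = 7279.9 kip·in.
M_n = 7279.9/12 = 606.66 kip·ft.

M_n ≈ 607 kip·ft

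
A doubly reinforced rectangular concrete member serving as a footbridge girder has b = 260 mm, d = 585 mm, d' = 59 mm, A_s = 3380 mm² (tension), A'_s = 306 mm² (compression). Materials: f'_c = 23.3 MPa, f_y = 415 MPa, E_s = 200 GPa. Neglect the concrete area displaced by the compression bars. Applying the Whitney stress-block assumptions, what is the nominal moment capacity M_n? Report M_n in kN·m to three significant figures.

Assume both tension and compression steel yield.
Net tension couple steel: A_s − A'_s = 3074 mm².
a = (A_s − A'_s) f_y / (0.85 f'_c b) = 1275710/(0.85 × 23.3 × 260) = 247.74 mm.
c = a/β₁ = 247.74/0.85 = 291.46 mm; ε'_s = 0.003(c − d')/c = 0.0024 ≥ f_y/E_s = 0.0021, so compression steel does yield.
M_n = (A_s − A'_s) f_y (d − a/2) + A'_s f_y (d − d') = [1275710 × (585 − 123.87) + 126990 × (585 − 59)] × 10⁻⁶ = 588.27 + 66.80 = 655.07 kN·m.

M_n ≈ 655 kN·m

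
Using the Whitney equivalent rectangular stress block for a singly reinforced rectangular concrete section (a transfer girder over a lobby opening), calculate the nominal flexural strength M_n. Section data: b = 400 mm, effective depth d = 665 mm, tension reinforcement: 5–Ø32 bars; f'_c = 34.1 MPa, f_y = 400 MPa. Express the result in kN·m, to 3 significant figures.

A_s = 5 × 804 = 4020 mm².
T = A_s f_y = 4020 × 400 = 1608000 N = 1608 kN.
From C = T: a = T/(0.85 f'_c b) = 1608000/(0.85 × 34.1 × 400) = 138.69 mm.
M_n = T(d − a/2) = 1608 kN × (665 − 69.345) mm = 957.81 kN·m.

M_n ≈ 958 kN·m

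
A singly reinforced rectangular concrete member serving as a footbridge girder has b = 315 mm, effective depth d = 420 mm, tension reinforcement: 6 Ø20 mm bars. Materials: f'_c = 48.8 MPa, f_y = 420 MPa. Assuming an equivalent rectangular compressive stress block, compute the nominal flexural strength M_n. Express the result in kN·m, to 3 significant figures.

A_s = 6 × 314 = 1884 mm².
T = A_s f_y = 1884 × 420 = 791280 N = 791.28 kN.
From C = T: a = T/(0.85 f'_c b) = 791280/(0.85 × 48.8 × 315) = 60.56 mm.
M_n = T(d − a/2) = 791.28 kN × (420 − 30.28) mm = 308.38 kN·m.

M_n ≈ 308 kN·m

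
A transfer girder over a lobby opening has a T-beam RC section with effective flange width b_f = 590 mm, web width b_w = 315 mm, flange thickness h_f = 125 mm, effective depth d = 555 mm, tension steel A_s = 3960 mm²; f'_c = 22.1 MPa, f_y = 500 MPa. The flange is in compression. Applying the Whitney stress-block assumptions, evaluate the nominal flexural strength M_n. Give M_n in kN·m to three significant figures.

Tension: T = A_s f_y = 3960 × 500 = 1980000 N.
Try a within the flange: a = T/(0.85 f'_c b_f) = 1980000/(0.85 × 22.1 × 590) = 178.65 mm.
a = 178.65 > h_f = 125 mm: the block extends into the web. Split into flange-overhang and web parts.
C_f = 0.85 f'_c (b_f − b_w) h_f = 0.85 × 22.1 × (590 − 315) × 125 = 645734 N.
Remaining web compression depth: a_w = (T − C_f)/(0.85 f'_c b_w) = (1980000 − 645734)/(0.85 × 22.1 × 315) = 225.49 mm.
M_n = C_f(d − h_f/2) + (T − C_f)(d − a_w/2) = 645734 × (555 − 62.5) + 1334266 × (555 − 112.745) = 318.02 + 590.09 = 908.11 × 10⁶ N·mm.
M_n = 908.11 kN·m.

M_n ≈ 908 kN·m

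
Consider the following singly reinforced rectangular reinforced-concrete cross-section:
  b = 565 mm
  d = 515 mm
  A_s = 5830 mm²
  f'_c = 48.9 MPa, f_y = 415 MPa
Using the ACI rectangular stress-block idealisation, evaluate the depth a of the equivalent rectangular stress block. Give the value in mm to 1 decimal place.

T = A_s f_y = 5830 × 415 = 2419450 N = 2419.45 kN.
Setting C = 0.85 f'_c a b equal to T: a = 2419450/(0.85 × 48.9 × 565) = 103.0 mm.

a ≈ 103.0 mm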